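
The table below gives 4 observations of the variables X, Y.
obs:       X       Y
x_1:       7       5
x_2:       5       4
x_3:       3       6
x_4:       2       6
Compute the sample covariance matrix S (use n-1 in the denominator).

Step 1 — column means:
  mean(X) = (7 + 5 + 3 + 2) / 4 = 17/4 = 4.25
  mean(Y) = (5 + 4 + 6 + 6) / 4 = 21/4 = 5.25

Step 2 — sample covariance S[i,j] = (1/(n-1)) · Σ_k (x_{k,i} - mean_i) · (x_{k,j} - mean_j), with n-1 = 3.
  S[X,X] = ((2.75)·(2.75) + (0.75)·(0.75) + (-1.25)·(-1.25) + (-2.25)·(-2.25)) / 3 = 14.75/3 = 4.9167
  S[X,Y] = ((2.75)·(-0.25) + (0.75)·(-1.25) + (-1.25)·(0.75) + (-2.25)·(0.75)) / 3 = -4.25/3 = -1.4167
  S[Y,Y] = ((-0.25)·(-0.25) + (-1.25)·(-1.25) + (0.75)·(0.75) + (0.75)·(0.75)) / 3 = 2.75/3 = 0.9167

S is symmetric (S[j,i] = S[i,j]). Assembling:

S = [[4.9167, -1.4167],
 [-1.4167, 0.9167]]


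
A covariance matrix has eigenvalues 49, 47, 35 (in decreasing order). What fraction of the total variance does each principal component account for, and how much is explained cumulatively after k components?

Step 1 — total variance = trace(Sigma) = Σ λ_i = 49 + 47 + 35 = 131.

Step 2 — fraction explained by component i = λ_i / Σ λ:
  PC1: 49/131 = 0.374
  PC2: 47/131 = 0.3588
  PC3: 35/131 = 0.2672

Step 3 — cumulative fraction after k components = (λ_1 + ... + λ_k) / Σ λ:
  k = 1: 49/131 = 0.374
  k = 2: (49 + 47)/131 = 96/131 = 0.7328
  k = 3: (49 + 47 + 35)/131 = 131/131 = 1

Summary (fraction, with percent):

explained: PC1 0.374 (37.4%), PC2 0.3588 (35.88%), PC3 0.2672 (26.72%);  cumulative: 0.374, 0.7328, 1


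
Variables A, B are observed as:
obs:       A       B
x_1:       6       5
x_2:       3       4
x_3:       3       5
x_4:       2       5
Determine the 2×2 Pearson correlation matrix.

Step 1 — column means:
  mean(A) = (6 + 3 + 3 + 2) / 4 = 14/4 = 3.5
  mean(B) = (5 + 4 + 5 + 5) / 4 = 19/4 = 4.75

Step 2 — sample variances and covariances s[i,j] = (1/(n-1)) · Σ_k (x_{k,i} - mean_i) · (x_{k,j} - mean_j), with n-1 = 3:
  s[A,A] = ((2.5)·(2.5) + (-0.5)·(-0.5) + (-0.5)·(-0.5) + (-1.5)·(-1.5)) / 3 = 9/3 = 3
  s[A,B] = ((2.5)·(0.25) + (-0.5)·(-0.75) + (-0.5)·(0.25) + (-1.5)·(0.25)) / 3 = 0.5/3 = 0.1667
  s[B,B] = ((0.25)·(0.25) + (-0.75)·(-0.75) + (0.25)·(0.25) + (0.25)·(0.25)) / 3 = 0.75/3 = 0.25
  Sample standard deviations s_i = √(s[i,i]):
  s(A) = √(3) = 1.7321
  s(B) = √(0.25) = 0.5

Step 3 — r_{ij} = s_{ij} / (s_i · s_j):
  r[A,A] = 1 (diagonal).
  r[A,B] = 0.1667 / (1.7321 · 0.5) = 0.1667 / 0.866 = 0.1925
  r[B,B] = 1 (diagonal).

R is symmetric with unit diagonal. Assembling:

R = [[1, 0.1925],
 [0.1925, 1]]


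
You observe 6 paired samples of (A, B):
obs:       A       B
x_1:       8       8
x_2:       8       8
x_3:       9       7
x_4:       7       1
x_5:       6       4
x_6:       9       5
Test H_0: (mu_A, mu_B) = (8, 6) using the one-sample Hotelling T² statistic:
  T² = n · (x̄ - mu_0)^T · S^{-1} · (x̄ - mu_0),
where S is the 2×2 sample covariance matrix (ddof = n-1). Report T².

Step 1 — sample mean vector:
  mean(A) = (8 + 8 + 9 + 7 + 6 + 9) / 6 = 47/6 = 7.8333
  mean(B) = (8 + 8 + 7 + 1 + 4 + 5) / 6 = 33/6 = 5.5
  x̄ = (7.8333, 5.5),  deviation x̄ - mu_0 = (7.8333, 5.5) - (8, 6) = (-0.1667, -0.5).

Step 2 — sample covariance matrix, S[i,j] = (1/(n-1)) · Σ_k (x_{k,i} - mean_i) · (x_{k,j} - mean_j), divisor n-1 = 5:
  S[A,A] = ((0.1667)·(0.1667) + (0.1667)·(0.1667) + (1.1667)·(1.1667) + (-0.8333)·(-0.8333) + (-1.8333)·(-1.8333) + (1.1667)·(1.1667)) / 5 = 6.8333/5 = 1.3667
  S[A,B] = ((0.1667)·(2.5) + (0.1667)·(2.5) + (1.1667)·(1.5) + (-0.8333)·(-4.5) + (-1.8333)·(-1.5) + (1.1667)·(-0.5)) / 5 = 8.5/5 = 1.7
  S[B,B] = ((2.5)·(2.5) + (2.5)·(2.5) + (1.5)·(1.5) + (-4.5)·(-4.5) + (-1.5)·(-1.5) + (-0.5)·(-0.5)) / 5 = 37.5/5 = 7.5
  S = [[1.3667, 1.7],
 [1.7, 7.5]].

Step 3 — invert S. det(S) = 1.3667·7.5 - (1.7)² = 7.36.
  S^{-1} = (1/det) · [[d, -b], [-b, a]] = [[1.019, -0.231],
 [-0.231, 0.1857]].

Step 4 — quadratic form (x̄ - mu_0)^T · S^{-1} · (x̄ - mu_0):
  S^{-1} · (x̄ - mu_0) = (-0.0543, -0.0543),
  (x̄ - mu_0)^T · [...] = (-0.1667)·(-0.0543) + (-0.5)·(-0.0543) = 0.0362.

Step 5 — scale by n: T² = 6 · 0.0362 = 0.2174.

T² ≈ 0.2174


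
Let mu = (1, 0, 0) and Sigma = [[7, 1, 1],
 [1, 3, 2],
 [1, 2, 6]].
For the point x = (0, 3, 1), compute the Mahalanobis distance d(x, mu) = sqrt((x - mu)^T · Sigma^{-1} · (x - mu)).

Step 1 — centre the observation: (x - mu) = (-1, 3, 1).

Step 2 — invert Sigma (cofactor / det for 3×3, or solve directly):
  Sigma^{-1} = [[0.1505, -0.043, -0.0108],
 [-0.043, 0.4409, -0.1398],
 [-0.0108, -0.1398, 0.2151]].

Step 3 — form the quadratic (x - mu)^T · Sigma^{-1} · (x - mu):
  Sigma^{-1} · (x - mu) = (-0.2903, 1.2258, -0.1935).
  (x - mu)^T · [Sigma^{-1} · (x - mu)] = (-1)·(-0.2903) + (3)·(1.2258) + (1)·(-0.1935) = 3.7742.

Step 4 — take square root: d = √(3.7742) ≈ 1.9427.

d(x, mu) = √(3.7742) ≈ 1.9427


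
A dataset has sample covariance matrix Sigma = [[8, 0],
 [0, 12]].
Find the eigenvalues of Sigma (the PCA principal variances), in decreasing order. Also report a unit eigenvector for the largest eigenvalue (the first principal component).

Step 1 — characteristic polynomial of 2×2 Sigma:
  det(Sigma - λI) = λ² - trace · λ + det = 0.
  trace = 8 + 12 = 20, det = 8·12 - (0)² = 96.
Step 2 — discriminant:
  Δ = trace² - 4·det = 400 - 384 = 16.
Step 3 — eigenvalues:
  λ = (trace ± √Δ)/2 = (20 ± 4)/2,
  λ_1 = 12,  λ_2 = 8.

Step 4 — unit eigenvector for λ_1: Sigma is diagonal, so its eigenvectors are the coordinate axes. λ_1 = 12 is the diagonal entry on the second coordinate axis, hence
  v_1 = (0, 1) (||v_1|| = 1).

λ_1 = 12,  λ_2 = 8;  v_1 ≈ (0, 1)


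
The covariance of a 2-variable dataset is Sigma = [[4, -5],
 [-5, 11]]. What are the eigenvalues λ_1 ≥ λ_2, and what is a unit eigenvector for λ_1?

Step 1 — characteristic polynomial of 2×2 Sigma:
  det(Sigma - λI) = λ² - trace · λ + det = 0.
  trace = 4 + 11 = 15, det = 4·11 - (-5)² = 19.
Step 2 — discriminant:
  Δ = trace² - 4·det = 225 - 76 = 149.
Step 3 — eigenvalues:
  λ = (trace ± √Δ)/2 = (15 ± 12.2066)/2,
  λ_1 = 13.6033,  λ_2 = 1.3967.

Step 4 — unit eigenvector for λ_1: solve (Sigma - λ_1 I)v = 0. First row:
  (4 - 13.6033)·v_x + (-5)·v_y = 0, i.e. (-9.6033)·v_x + (-5)·v_y = 0,
  so v ∝ (b, λ_1 - a) = (-5, 9.6033); multiply by -1 so the first entry is positive: u = (5, -9.6033).
  ||u|| = √((5)² + (-9.6033)²) = √(117.2229) ≈ 10.827,
  v_1 = u/||u|| ≈ (0.4618, -0.887) (||v_1|| = 1).

λ_1 = 13.6033,  λ_2 = 1.3967;  v_1 ≈ (0.4618, -0.887)


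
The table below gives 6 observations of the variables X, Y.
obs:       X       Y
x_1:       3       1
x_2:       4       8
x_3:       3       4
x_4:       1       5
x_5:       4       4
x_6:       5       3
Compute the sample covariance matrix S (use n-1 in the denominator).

Step 1 — column means:
  mean(X) = (3 + 4 + 3 + 1 + 4 + 5) / 6 = 20/6 = 3.3333
  mean(Y) = (1 + 8 + 4 + 5 + 4 + 3) / 6 = 25/6 = 4.1667

Step 2 — sample covariance S[i,j] = (1/(n-1)) · Σ_k (x_{k,i} - mean_i) · (x_{k,j} - mean_j), with n-1 = 5.
  S[X,X] = ((-0.3333)·(-0.3333) + (0.6667)·(0.6667) + (-0.3333)·(-0.3333) + (-2.3333)·(-2.3333) + (0.6667)·(0.6667) + (1.6667)·(1.6667)) / 5 = 9.3333/5 = 1.8667
  S[X,Y] = ((-0.3333)·(-3.1667) + (0.6667)·(3.8333) + (-0.3333)·(-0.1667) + (-2.3333)·(0.8333) + (0.6667)·(-0.1667) + (1.6667)·(-1.1667)) / 5 = -0.3333/5 = -0.0667
  S[Y,Y] = ((-3.1667)·(-3.1667) + (3.8333)·(3.8333) + (-0.1667)·(-0.1667) + (0.8333)·(0.8333) + (-0.1667)·(-0.1667) + (-1.1667)·(-1.1667)) / 5 = 26.8333/5 = 5.3667

S is symmetric (S[j,i] = S[i,j]). Assembling:

S = [[1.8667, -0.0667],
 [-0.0667, 5.3667]]


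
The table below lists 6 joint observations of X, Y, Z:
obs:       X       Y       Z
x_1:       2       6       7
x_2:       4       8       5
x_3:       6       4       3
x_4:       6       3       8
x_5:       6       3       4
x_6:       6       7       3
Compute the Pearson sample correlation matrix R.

Step 1 — column means:
  mean(X) = (2 + 4 + 6 + 6 + 6 + 6) / 6 = 30/6 = 5
  mean(Y) = (6 + 8 + 4 + 3 + 3 + 7) / 6 = 31/6 = 5.1667
  mean(Z) = (7 + 5 + 3 + 8 + 4 + 3) / 6 = 30/6 = 5

Step 2 — sample variances and covariances s[i,j] = (1/(n-1)) · Σ_k (x_{k,i} - mean_i) · (x_{k,j} - mean_j), with n-1 = 5:
  s[X,X] = ((-3)·(-3) + (-1)·(-1) + (1)·(1) + (1)·(1) + (1)·(1) + (1)·(1)) / 5 = 14/5 = 2.8
  s[X,Y] = ((-3)·(0.8333) + (-1)·(2.8333) + (1)·(-1.1667) + (1)·(-2.1667) + (1)·(-2.1667) + (1)·(1.8333)) / 5 = -9/5 = -1.8
  s[X,Z] = ((-3)·(2) + (-1)·(0) + (1)·(-2) + (1)·(3) + (1)·(-1) + (1)·(-2)) / 5 = -8/5 = -1.6
  s[Y,Y] = ((0.8333)·(0.8333) + (2.8333)·(2.8333) + (-1.1667)·(-1.1667) + (-2.1667)·(-2.1667) + (-2.1667)·(-2.1667) + (1.8333)·(1.8333)) / 5 = 22.8333/5 = 4.5667
  s[Y,Z] = ((0.8333)·(2) + (2.8333)·(0) + (-1.1667)·(-2) + (-2.1667)·(3) + (-2.1667)·(-1) + (1.8333)·(-2)) / 5 = -4/5 = -0.8
  s[Z,Z] = ((2)·(2) + (0)·(0) + (-2)·(-2) + (3)·(3) + (-1)·(-1) + (-2)·(-2)) / 5 = 22/5 = 4.4
  Sample standard deviations s_i = √(s[i,i]):
  s(X) = √(2.8) = 1.6733
  s(Y) = √(4.5667) = 2.137
  s(Z) = √(4.4) = 2.0976

Step 3 — r_{ij} = s_{ij} / (s_i · s_j):
  r[X,X] = 1 (diagonal).
  r[X,Y] = -1.8 / (1.6733 · 2.137) = -1.8 / 3.5758 = -0.5034
  r[X,Z] = -1.6 / (1.6733 · 2.0976) = -1.6 / 3.51 = -0.4558
  r[Y,Y] = 1 (diagonal).
  r[Y,Z] = -0.8 / (2.137 · 2.0976) = -0.8 / 4.4826 = -0.1785
  r[Z,Z] = 1 (diagonal).

R is symmetric with unit diagonal. Assembling:

R = [[1, -0.5034, -0.4558],
 [-0.5034, 1, -0.1785],
 [-0.4558, -0.1785, 1]]


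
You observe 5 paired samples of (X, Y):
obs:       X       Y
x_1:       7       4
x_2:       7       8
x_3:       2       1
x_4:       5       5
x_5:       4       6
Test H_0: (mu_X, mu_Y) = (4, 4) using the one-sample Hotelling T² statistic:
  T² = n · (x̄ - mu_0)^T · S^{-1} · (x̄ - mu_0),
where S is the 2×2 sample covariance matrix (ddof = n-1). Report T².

Step 1 — sample mean vector:
  mean(X) = (7 + 7 + 2 + 5 + 4) / 5 = 25/5 = 5
  mean(Y) = (4 + 8 + 1 + 5 + 6) / 5 = 24/5 = 4.8
  x̄ = (5, 4.8),  deviation x̄ - mu_0 = (5, 4.8) - (4, 4) = (1, 0.8).

Step 2 — sample covariance matrix, S[i,j] = (1/(n-1)) · Σ_k (x_{k,i} - mean_i) · (x_{k,j} - mean_j), divisor n-1 = 4:
  S[X,X] = ((2)·(2) + (2)·(2) + (-3)·(-3) + (0)·(0) + (-1)·(-1)) / 4 = 18/4 = 4.5
  S[X,Y] = ((2)·(-0.8) + (2)·(3.2) + (-3)·(-3.8) + (0)·(0.2) + (-1)·(1.2)) / 4 = 15/4 = 3.75
  S[Y,Y] = ((-0.8)·(-0.8) + (3.2)·(3.2) + (-3.8)·(-3.8) + (0.2)·(0.2) + (1.2)·(1.2)) / 4 = 26.8/4 = 6.7
  S = [[4.5, 3.75],
 [3.75, 6.7]].

Step 3 — invert S. det(S) = 4.5·6.7 - (3.75)² = 16.0875.
  S^{-1} = (1/det) · [[d, -b], [-b, a]] = [[0.4165, -0.2331],
 [-0.2331, 0.2797]].

Step 4 — quadratic form (x̄ - mu_0)^T · S^{-1} · (x̄ - mu_0):
  S^{-1} · (x̄ - mu_0) = (0.23, -0.0093),
  (x̄ - mu_0)^T · [...] = (1)·(0.23) + (0.8)·(-0.0093) = 0.2225.

Step 5 — scale by n: T² = 5 · 0.2225 = 1.1127.

T² ≈ 1.1127


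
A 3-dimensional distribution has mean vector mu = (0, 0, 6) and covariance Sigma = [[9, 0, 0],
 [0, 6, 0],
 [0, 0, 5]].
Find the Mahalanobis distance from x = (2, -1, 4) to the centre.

Step 1 — centre the observation: (x - mu) = (2, -1, -2).

Step 2 — invert Sigma (cofactor / det for 3×3, or solve directly):
  Sigma^{-1} = [[0.1111, 0, 0],
 [0, 0.1667, 0],
 [0, 0, 0.2]].

Step 3 — form the quadratic (x - mu)^T · Sigma^{-1} · (x - mu):
  Sigma^{-1} · (x - mu) = (0.2222, -0.1667, -0.4).
  (x - mu)^T · [Sigma^{-1} · (x - mu)] = (2)·(0.2222) + (-1)·(-0.1667) + (-2)·(-0.4) = 1.4111.

Step 4 — take square root: d = √(1.4111) ≈ 1.1879.

d(x, mu) = √(1.4111) ≈ 1.1879


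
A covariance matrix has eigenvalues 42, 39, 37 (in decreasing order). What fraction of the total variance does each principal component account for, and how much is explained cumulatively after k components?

Step 1 — total variance = trace(Sigma) = Σ λ_i = 42 + 39 + 37 = 118.

Step 2 — fraction explained by component i = λ_i / Σ λ:
  PC1: 42/118 = 0.3559
  PC2: 39/118 = 0.3305
  PC3: 37/118 = 0.3136

Step 3 — cumulative fraction after k components = (λ_1 + ... + λ_k) / Σ λ:
  k = 1: 42/118 = 0.3559
  k = 2: (42 + 39)/118 = 81/118 = 0.6864
  k = 3: (42 + 39 + 37)/118 = 118/118 = 1

Summary (fraction, with percent):

explained: PC1 0.3559 (35.59%), PC2 0.3305 (33.05%), PC3 0.3136 (31.36%);  cumulative: 0.3559, 0.6864, 1


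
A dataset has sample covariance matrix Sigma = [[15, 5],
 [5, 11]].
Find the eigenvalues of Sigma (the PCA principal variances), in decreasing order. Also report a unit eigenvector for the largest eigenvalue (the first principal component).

Step 1 — characteristic polynomial of 2×2 Sigma:
  det(Sigma - λI) = λ² - trace · λ + det = 0.
  trace = 15 + 11 = 26, det = 15·11 - (5)² = 140.
Step 2 — discriminant:
  Δ = trace² - 4·det = 676 - 560 = 116.
Step 3 — eigenvalues:
  λ = (trace ± √Δ)/2 = (26 ± 10.7703)/2,
  λ_1 = 18.3852,  λ_2 = 7.6148.

Step 4 — unit eigenvector for λ_1: solve (Sigma - λ_1 I)v = 0. First row:
  (15 - 18.3852)·v_x + (5)·v_y = 0, i.e. (-3.3852)·v_x + (5)·v_y = 0,
  so v ∝ (b, λ_1 - a) = (5, 3.3852) = u.
  ||u|| = √((5)² + (3.3852)²) = √(36.4593) ≈ 6.0382,
  v_1 = u/||u|| ≈ (0.8281, 0.5606) (||v_1|| = 1).

λ_1 = 18.3852,  λ_2 = 7.6148;  v_1 ≈ (0.8281, 0.5606)


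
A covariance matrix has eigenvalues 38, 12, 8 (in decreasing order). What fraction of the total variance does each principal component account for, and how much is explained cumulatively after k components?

Step 1 — total variance = trace(Sigma) = Σ λ_i = 38 + 12 + 8 = 58.

Step 2 — fraction explained by component i = λ_i / Σ λ:
  PC1: 38/58 = 0.6552
  PC2: 12/58 = 0.2069
  PC3: 8/58 = 0.1379

Step 3 — cumulative fraction after k components = (λ_1 + ... + λ_k) / Σ λ:
  k = 1: 38/58 = 0.6552
  k = 2: (38 + 12)/58 = 50/58 = 0.8621
  k = 3: (38 + 12 + 8)/58 = 58/58 = 1

Summary (fraction, with percent):

explained: PC1 0.6552 (65.52%), PC2 0.2069 (20.69%), PC3 0.1379 (13.79%);  cumulative: 0.6552, 0.8621, 1


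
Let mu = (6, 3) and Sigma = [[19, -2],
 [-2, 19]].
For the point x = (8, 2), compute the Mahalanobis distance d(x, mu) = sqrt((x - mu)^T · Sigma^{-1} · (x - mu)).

Step 1 — centre the observation: (x - mu) = (2, -1).

Step 2 — invert Sigma. det(Sigma) = 19·19 - (-2)² = 357.
  Sigma^{-1} = (1/det) · [[d, -b], [-b, a]] = [[0.0532, 0.0056],
 [0.0056, 0.0532]].

Step 3 — form the quadratic (x - mu)^T · Sigma^{-1} · (x - mu):
  Sigma^{-1} · (x - mu) = (0.1008, -0.042).
  (x - mu)^T · [Sigma^{-1} · (x - mu)] = (2)·(0.1008) + (-1)·(-0.042) = 0.2437.

Step 4 — take square root: d = √(0.2437) ≈ 0.4937.

d(x, mu) = √(0.2437) ≈ 0.4937


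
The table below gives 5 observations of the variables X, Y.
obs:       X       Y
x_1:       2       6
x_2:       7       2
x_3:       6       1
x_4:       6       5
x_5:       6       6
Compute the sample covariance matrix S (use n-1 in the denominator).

Step 1 — column means:
  mean(X) = (2 + 7 + 6 + 6 + 6) / 5 = 27/5 = 5.4
  mean(Y) = (6 + 2 + 1 + 5 + 6) / 5 = 20/5 = 4

Step 2 — sample covariance S[i,j] = (1/(n-1)) · Σ_k (x_{k,i} - mean_i) · (x_{k,j} - mean_j), with n-1 = 4.
  S[X,X] = ((-3.4)·(-3.4) + (1.6)·(1.6) + (0.6)·(0.6) + (0.6)·(0.6) + (0.6)·(0.6)) / 4 = 15.2/4 = 3.8
  S[X,Y] = ((-3.4)·(2) + (1.6)·(-2) + (0.6)·(-3) + (0.6)·(1) + (0.6)·(2)) / 4 = -10/4 = -2.5
  S[Y,Y] = ((2)·(2) + (-2)·(-2) + (-3)·(-3) + (1)·(1) + (2)·(2)) / 4 = 22/4 = 5.5

S is symmetric (S[j,i] = S[i,j]). Assembling:

S = [[3.8, -2.5],
 [-2.5, 5.5]]


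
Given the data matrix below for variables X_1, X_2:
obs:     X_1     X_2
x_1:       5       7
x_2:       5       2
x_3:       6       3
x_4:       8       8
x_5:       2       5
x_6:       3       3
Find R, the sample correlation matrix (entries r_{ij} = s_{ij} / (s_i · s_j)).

Step 1 — column means:
  mean(X_1) = (5 + 5 + 6 + 8 + 2 + 3) / 6 = 29/6 = 4.8333
  mean(X_2) = (7 + 2 + 3 + 8 + 5 + 3) / 6 = 28/6 = 4.6667

Step 2 — sample variances and covariances s[i,j] = (1/(n-1)) · Σ_k (x_{k,i} - mean_i) · (x_{k,j} - mean_j), with n-1 = 5:
  s[X_1,X_1] = ((0.1667)·(0.1667) + (0.1667)·(0.1667) + (1.1667)·(1.1667) + (3.1667)·(3.1667) + (-2.8333)·(-2.8333) + (-1.8333)·(-1.8333)) / 5 = 22.8333/5 = 4.5667
  s[X_1,X_2] = ((0.1667)·(2.3333) + (0.1667)·(-2.6667) + (1.1667)·(-1.6667) + (3.1667)·(3.3333) + (-2.8333)·(0.3333) + (-1.8333)·(-1.6667)) / 5 = 10.6667/5 = 2.1333
  s[X_2,X_2] = ((2.3333)·(2.3333) + (-2.6667)·(-2.6667) + (-1.6667)·(-1.6667) + (3.3333)·(3.3333) + (0.3333)·(0.3333) + (-1.6667)·(-1.6667)) / 5 = 29.3333/5 = 5.8667
  Sample standard deviations s_i = √(s[i,i]):
  s(X_1) = √(4.5667) = 2.137
  s(X_2) = √(5.8667) = 2.4221

Step 3 — r_{ij} = s_{ij} / (s_i · s_j):
  r[X_1,X_1] = 1 (diagonal).
  r[X_1,X_2] = 2.1333 / (2.137 · 2.4221) = 2.1333 / 5.176 = 0.4122
  r[X_2,X_2] = 1 (diagonal).

R is symmetric with unit diagonal. Assembling:

R = [[1, 0.4122],
 [0.4122, 1]]


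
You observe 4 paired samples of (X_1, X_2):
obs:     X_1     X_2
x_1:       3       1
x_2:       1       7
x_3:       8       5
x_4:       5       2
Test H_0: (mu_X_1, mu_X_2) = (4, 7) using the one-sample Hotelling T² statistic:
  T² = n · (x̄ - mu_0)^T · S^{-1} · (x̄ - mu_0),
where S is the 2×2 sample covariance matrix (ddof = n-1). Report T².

Step 1 — sample mean vector:
  mean(X_1) = (3 + 1 + 8 + 5) / 4 = 17/4 = 4.25
  mean(X_2) = (1 + 7 + 5 + 2) / 4 = 15/4 = 3.75
  x̄ = (4.25, 3.75),  deviation x̄ - mu_0 = (4.25, 3.75) - (4, 7) = (0.25, -3.25).

Step 2 — sample covariance matrix, S[i,j] = (1/(n-1)) · Σ_k (x_{k,i} - mean_i) · (x_{k,j} - mean_j), divisor n-1 = 3:
  S[X_1,X_1] = ((-1.25)·(-1.25) + (-3.25)·(-3.25) + (3.75)·(3.75) + (0.75)·(0.75)) / 3 = 26.75/3 = 8.9167
  S[X_1,X_2] = ((-1.25)·(-2.75) + (-3.25)·(3.25) + (3.75)·(1.25) + (0.75)·(-1.75)) / 3 = -3.75/3 = -1.25
  S[X_2,X_2] = ((-2.75)·(-2.75) + (3.25)·(3.25) + (1.25)·(1.25) + (-1.75)·(-1.75)) / 3 = 22.75/3 = 7.5833
  S = [[8.9167, -1.25],
 [-1.25, 7.5833]].

Step 3 — invert S. det(S) = 8.9167·7.5833 - (-1.25)² = 66.0556.
  S^{-1} = (1/det) · [[d, -b], [-b, a]] = [[0.1148, 0.0189],
 [0.0189, 0.135]].

Step 4 — quadratic form (x̄ - mu_0)^T · S^{-1} · (x̄ - mu_0):
  S^{-1} · (x̄ - mu_0) = (-0.0328, -0.434),
  (x̄ - mu_0)^T · [...] = (0.25)·(-0.0328) + (-3.25)·(-0.434) = 1.4022.

Step 5 — scale by n: T² = 4 · 1.4022 = 5.6089.

T² ≈ 5.6089


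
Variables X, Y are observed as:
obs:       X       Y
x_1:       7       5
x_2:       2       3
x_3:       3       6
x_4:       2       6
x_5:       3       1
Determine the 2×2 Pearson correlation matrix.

Step 1 — column means:
  mean(X) = (7 + 2 + 3 + 2 + 3) / 5 = 17/5 = 3.4
  mean(Y) = (5 + 3 + 6 + 6 + 1) / 5 = 21/5 = 4.2

Step 2 — sample variances and covariances s[i,j] = (1/(n-1)) · Σ_k (x_{k,i} - mean_i) · (x_{k,j} - mean_j), with n-1 = 4:
  s[X,X] = ((3.6)·(3.6) + (-1.4)·(-1.4) + (-0.4)·(-0.4) + (-1.4)·(-1.4) + (-0.4)·(-0.4)) / 4 = 17.2/4 = 4.3
  s[X,Y] = ((3.6)·(0.8) + (-1.4)·(-1.2) + (-0.4)·(1.8) + (-1.4)·(1.8) + (-0.4)·(-3.2)) / 4 = 2.6/4 = 0.65
  s[Y,Y] = ((0.8)·(0.8) + (-1.2)·(-1.2) + (1.8)·(1.8) + (1.8)·(1.8) + (-3.2)·(-3.2)) / 4 = 18.8/4 = 4.7
  Sample standard deviations s_i = √(s[i,i]):
  s(X) = √(4.3) = 2.0736
  s(Y) = √(4.7) = 2.1679

Step 3 — r_{ij} = s_{ij} / (s_i · s_j):
  r[X,X] = 1 (diagonal).
  r[X,Y] = 0.65 / (2.0736 · 2.1679) = 0.65 / 4.4956 = 0.1446
  r[Y,Y] = 1 (diagonal).

R is symmetric with unit diagonal. Assembling:

R = [[1, 0.1446],
 [0.1446, 1]]


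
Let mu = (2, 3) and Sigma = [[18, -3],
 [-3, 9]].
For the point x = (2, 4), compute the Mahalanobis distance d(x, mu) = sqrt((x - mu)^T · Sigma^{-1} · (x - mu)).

Step 1 — centre the observation: (x - mu) = (0, 1).

Step 2 — invert Sigma. det(Sigma) = 18·9 - (-3)² = 153.
  Sigma^{-1} = (1/det) · [[d, -b], [-b, a]] = [[0.0588, 0.0196],
 [0.0196, 0.1176]].

Step 3 — form the quadratic (x - mu)^T · Sigma^{-1} · (x - mu):
  Sigma^{-1} · (x - mu) = (0.0196, 0.1176).
  (x - mu)^T · [Sigma^{-1} · (x - mu)] = (0)·(0.0196) + (1)·(0.1176) = 0.1176.

Step 4 — take square root: d = √(0.1176) ≈ 0.343.

d(x, mu) = √(0.1176) ≈ 0.343


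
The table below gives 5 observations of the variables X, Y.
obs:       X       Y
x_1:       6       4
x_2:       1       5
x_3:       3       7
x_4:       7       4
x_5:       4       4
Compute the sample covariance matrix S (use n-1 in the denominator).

Step 1 — column means:
  mean(X) = (6 + 1 + 3 + 7 + 4) / 5 = 21/5 = 4.2
  mean(Y) = (4 + 5 + 7 + 4 + 4) / 5 = 24/5 = 4.8

Step 2 — sample covariance S[i,j] = (1/(n-1)) · Σ_k (x_{k,i} - mean_i) · (x_{k,j} - mean_j), with n-1 = 4.
  S[X,X] = ((1.8)·(1.8) + (-3.2)·(-3.2) + (-1.2)·(-1.2) + (2.8)·(2.8) + (-0.2)·(-0.2)) / 4 = 22.8/4 = 5.7
  S[X,Y] = ((1.8)·(-0.8) + (-3.2)·(0.2) + (-1.2)·(2.2) + (2.8)·(-0.8) + (-0.2)·(-0.8)) / 4 = -6.8/4 = -1.7
  S[Y,Y] = ((-0.8)·(-0.8) + (0.2)·(0.2) + (2.2)·(2.2) + (-0.8)·(-0.8) + (-0.8)·(-0.8)) / 4 = 6.8/4 = 1.7

S is symmetric (S[j,i] = S[i,j]). Assembling:

S = [[5.7, -1.7],
 [-1.7, 1.7]]


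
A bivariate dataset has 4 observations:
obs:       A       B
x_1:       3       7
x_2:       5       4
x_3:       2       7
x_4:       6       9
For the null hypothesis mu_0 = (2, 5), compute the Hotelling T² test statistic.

Step 1 — sample mean vector:
  mean(A) = (3 + 5 + 2 + 6) / 4 = 16/4 = 4
  mean(B) = (7 + 4 + 7 + 9) / 4 = 27/4 = 6.75
  x̄ = (4, 6.75),  deviation x̄ - mu_0 = (4, 6.75) - (2, 5) = (2, 1.75).

Step 2 — sample covariance matrix, S[i,j] = (1/(n-1)) · Σ_k (x_{k,i} - mean_i) · (x_{k,j} - mean_j), divisor n-1 = 3:
  S[A,A] = ((-1)·(-1) + (1)·(1) + (-2)·(-2) + (2)·(2)) / 3 = 10/3 = 3.3333
  S[A,B] = ((-1)·(0.25) + (1)·(-2.75) + (-2)·(0.25) + (2)·(2.25)) / 3 = 1/3 = 0.3333
  S[B,B] = ((0.25)·(0.25) + (-2.75)·(-2.75) + (0.25)·(0.25) + (2.25)·(2.25)) / 3 = 12.75/3 = 4.25
  S = [[3.3333, 0.3333],
 [0.3333, 4.25]].

Step 3 — invert S. det(S) = 3.3333·4.25 - (0.3333)² = 14.0556.
  S^{-1} = (1/det) · [[d, -b], [-b, a]] = [[0.3024, -0.0237],
 [-0.0237, 0.2372]].

Step 4 — quadratic form (x̄ - mu_0)^T · S^{-1} · (x̄ - mu_0):
  S^{-1} · (x̄ - mu_0) = (0.5632, 0.3676),
  (x̄ - mu_0)^T · [...] = (2)·(0.5632) + (1.75)·(0.3676) = 1.7698.

Step 5 — scale by n: T² = 4 · 1.7698 = 7.0791.

T² ≈ 7.0791


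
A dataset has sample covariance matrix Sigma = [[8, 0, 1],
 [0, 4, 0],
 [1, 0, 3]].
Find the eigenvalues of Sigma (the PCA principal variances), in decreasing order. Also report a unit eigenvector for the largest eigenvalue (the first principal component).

Step 1 — characteristic polynomial p(λ) = det(λI - Sigma) = λ³ - tr·λ² + c_1·λ - det, where tr = trace, c_1 = sum of the principal 2×2 minors, det = det(Sigma):
  tr = 8 + 4 + 3 = 15,
  c_1 = (8·4 - (0)²) + (8·3 - (1)²) + (4·3 - (0)²) = 32 + 23 + 12 = 67,
  det = 8·(4·3 - (0)²) - (0)·((0)·3 - (0)·(1)) + (1)·((0)·(0) - 4·(1)) = 8·(12) - (0)·(0) + (1)·(-4) = 92.
  So p(λ) = λ³ - 15λ² + 67λ - 92.
Step 2 — look for an integer root (rational root theorem: any rational root is an integer divisor of 92). Testing λ = 4:
  p(4) = 64 - 240 + 268 - 92 = 0  ✓
  Dividing out (λ - 4): p(λ) = (λ - 4)(λ² - 11λ + 23).
Step 3 — remaining eigenvalues from the quadratic λ² - 11λ + 23 = 0:
  Δ = 11² - 4·23 = 121 - 92 = 29,  λ = (11 ± √29)/2 = (11 ± 5.3852)/2 ≈ 8.1926 or 2.8074.
  Sorted: λ_1 = 8.1926,  λ_2 = 4,  λ_3 = 2.8074  (check: sum = 15 = tr ✓).

Step 4 — unit eigenvector for λ_1 ≈ 8.1926: v spans the null space of (Sigma - λ_1 I), whose rows are
  r_1 = (-0.1926, 0, 1),  r_2 = (0, -4.1926, 0),  r_3 = (1, 0, -5.1926).
  v is orthogonal to every row, so take v ∝ r_1 × r_2 = ((0)·(0) - (1)·(-4.1926), (1)·(0) - (-0.1926)·(0), (-0.1926)·(-4.1926) - (0)·(0)) ≈ (4.1926, 0, 0.8074).
  Let u = (4.1926, 0, 0.8074).
  ||u|| = √((4.1926)² + (0)² + (0.8074)²) = √(18.2297) ≈ 4.2696,  v_1 = u/||u|| ≈ (0.982, 0, 0.1891) (||v_1|| = 1).

λ_1 = 8.1926,  λ_2 = 4,  λ_3 = 2.8074;  v_1 ≈ (0.982, 0, 0.1891)


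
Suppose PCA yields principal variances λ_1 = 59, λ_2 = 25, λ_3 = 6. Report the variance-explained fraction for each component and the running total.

Step 1 — total variance = trace(Sigma) = Σ λ_i = 59 + 25 + 6 = 90.

Step 2 — fraction explained by component i = λ_i / Σ λ:
  PC1: 59/90 = 0.6556
  PC2: 25/90 = 0.2778
  PC3: 6/90 = 0.0667

Step 3 — cumulative fraction after k components = (λ_1 + ... + λ_k) / Σ λ:
  k = 1: 59/90 = 0.6556
  k = 2: (59 + 25)/90 = 84/90 = 0.9333
  k = 3: (59 + 25 + 6)/90 = 90/90 = 1

Summary (fraction, with percent):

explained: PC1 0.6556 (65.56%), PC2 0.2778 (27.78%), PC3 0.0667 (6.67%);  cumulative: 0.6556, 0.9333, 1


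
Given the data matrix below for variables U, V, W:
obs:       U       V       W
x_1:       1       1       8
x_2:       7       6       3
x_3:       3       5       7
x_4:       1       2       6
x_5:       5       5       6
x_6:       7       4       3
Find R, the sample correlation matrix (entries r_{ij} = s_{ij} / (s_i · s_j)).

Step 1 — column means:
  mean(U) = (1 + 7 + 3 + 1 + 5 + 7) / 6 = 24/6 = 4
  mean(V) = (1 + 6 + 5 + 2 + 5 + 4) / 6 = 23/6 = 3.8333
  mean(W) = (8 + 3 + 7 + 6 + 6 + 3) / 6 = 33/6 = 5.5

Step 2 — sample variances and covariances s[i,j] = (1/(n-1)) · Σ_k (x_{k,i} - mean_i) · (x_{k,j} - mean_j), with n-1 = 5:
  s[U,U] = ((-3)·(-3) + (3)·(3) + (-1)·(-1) + (-3)·(-3) + (1)·(1) + (3)·(3)) / 5 = 38/5 = 7.6
  s[U,V] = ((-3)·(-2.8333) + (3)·(2.1667) + (-1)·(1.1667) + (-3)·(-1.8333) + (1)·(1.1667) + (3)·(0.1667)) / 5 = 21/5 = 4.2
  s[U,W] = ((-3)·(2.5) + (3)·(-2.5) + (-1)·(1.5) + (-3)·(0.5) + (1)·(0.5) + (3)·(-2.5)) / 5 = -25/5 = -5
  s[V,V] = ((-2.8333)·(-2.8333) + (2.1667)·(2.1667) + (1.1667)·(1.1667) + (-1.8333)·(-1.8333) + (1.1667)·(1.1667) + (0.1667)·(0.1667)) / 5 = 18.8333/5 = 3.7667
  s[V,W] = ((-2.8333)·(2.5) + (2.1667)·(-2.5) + (1.1667)·(1.5) + (-1.8333)·(0.5) + (1.1667)·(0.5) + (0.1667)·(-2.5)) / 5 = -11.5/5 = -2.3
  s[W,W] = ((2.5)·(2.5) + (-2.5)·(-2.5) + (1.5)·(1.5) + (0.5)·(0.5) + (0.5)·(0.5) + (-2.5)·(-2.5)) / 5 = 21.5/5 = 4.3
  Sample standard deviations s_i = √(s[i,i]):
  s(U) = √(7.6) = 2.7568
  s(V) = √(3.7667) = 1.9408
  s(W) = √(4.3) = 2.0736

Step 3 — r_{ij} = s_{ij} / (s_i · s_j):
  r[U,U] = 1 (diagonal).
  r[U,V] = 4.2 / (2.7568 · 1.9408) = 4.2 / 5.3504 = 0.785
  r[U,W] = -5 / (2.7568 · 2.0736) = -5 / 5.7166 = -0.8746
  r[V,V] = 1 (diagonal).
  r[V,W] = -2.3 / (1.9408 · 2.0736) = -2.3 / 4.0245 = -0.5715
  r[W,W] = 1 (diagonal).

R is symmetric with unit diagonal. Assembling:

R = [[1, 0.785, -0.8746],
 [0.785, 1, -0.5715],
 [-0.8746, -0.5715, 1]]


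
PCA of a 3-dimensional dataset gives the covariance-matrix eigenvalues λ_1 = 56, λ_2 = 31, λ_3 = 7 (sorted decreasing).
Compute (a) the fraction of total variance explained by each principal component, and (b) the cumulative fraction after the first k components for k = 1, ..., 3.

Step 1 — total variance = trace(Sigma) = Σ λ_i = 56 + 31 + 7 = 94.

Step 2 — fraction explained by component i = λ_i / Σ λ:
  PC1: 56/94 = 0.5957
  PC2: 31/94 = 0.3298
  PC3: 7/94 = 0.0745

Step 3 — cumulative fraction after k components = (λ_1 + ... + λ_k) / Σ λ:
  k = 1: 56/94 = 0.5957
  k = 2: (56 + 31)/94 = 87/94 = 0.9255
  k = 3: (56 + 31 + 7)/94 = 94/94 = 1

Summary (fraction, with percent):

explained: PC1 0.5957 (59.57%), PC2 0.3298 (32.98%), PC3 0.0745 (7.45%);  cumulative: 0.5957, 0.9255, 1


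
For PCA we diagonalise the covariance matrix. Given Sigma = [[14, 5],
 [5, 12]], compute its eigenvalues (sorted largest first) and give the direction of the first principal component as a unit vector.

Step 1 — characteristic polynomial of 2×2 Sigma:
  det(Sigma - λI) = λ² - trace · λ + det = 0.
  trace = 14 + 12 = 26, det = 14·12 - (5)² = 143.
Step 2 — discriminant:
  Δ = trace² - 4·det = 676 - 572 = 104.
Step 3 — eigenvalues:
  λ = (trace ± √Δ)/2 = (26 ± 10.198)/2,
  λ_1 = 18.099,  λ_2 = 7.901.

Step 4 — unit eigenvector for λ_1: solve (Sigma - λ_1 I)v = 0. First row:
  (14 - 18.099)·v_x + (5)·v_y = 0, i.e. (-4.099)·v_x + (5)·v_y = 0,
  so v ∝ (b, λ_1 - a) = (5, 4.099) = u.
  ||u|| = √((5)² + (4.099)²) = √(41.802) ≈ 6.4654,
  v_1 = u/||u|| ≈ (0.7733, 0.634) (||v_1|| = 1).

λ_1 = 18.099,  λ_2 = 7.901;  v_1 ≈ (0.7733, 0.634)


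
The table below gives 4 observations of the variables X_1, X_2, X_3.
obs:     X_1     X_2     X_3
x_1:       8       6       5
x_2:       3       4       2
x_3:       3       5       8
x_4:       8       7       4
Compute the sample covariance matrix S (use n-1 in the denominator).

Step 1 — column means:
  mean(X_1) = (8 + 3 + 3 + 8) / 4 = 22/4 = 5.5
  mean(X_2) = (6 + 4 + 5 + 7) / 4 = 22/4 = 5.5
  mean(X_3) = (5 + 2 + 8 + 4) / 4 = 19/4 = 4.75

Step 2 — sample covariance S[i,j] = (1/(n-1)) · Σ_k (x_{k,i} - mean_i) · (x_{k,j} - mean_j), with n-1 = 3.
  S[X_1,X_1] = ((2.5)·(2.5) + (-2.5)·(-2.5) + (-2.5)·(-2.5) + (2.5)·(2.5)) / 3 = 25/3 = 8.3333
  S[X_1,X_2] = ((2.5)·(0.5) + (-2.5)·(-1.5) + (-2.5)·(-0.5) + (2.5)·(1.5)) / 3 = 10/3 = 3.3333
  S[X_1,X_3] = ((2.5)·(0.25) + (-2.5)·(-2.75) + (-2.5)·(3.25) + (2.5)·(-0.75)) / 3 = -2.5/3 = -0.8333
  S[X_2,X_2] = ((0.5)·(0.5) + (-1.5)·(-1.5) + (-0.5)·(-0.5) + (1.5)·(1.5)) / 3 = 5/3 = 1.6667
  S[X_2,X_3] = ((0.5)·(0.25) + (-1.5)·(-2.75) + (-0.5)·(3.25) + (1.5)·(-0.75)) / 3 = 1.5/3 = 0.5
  S[X_3,X_3] = ((0.25)·(0.25) + (-2.75)·(-2.75) + (3.25)·(3.25) + (-0.75)·(-0.75)) / 3 = 18.75/3 = 6.25

S is symmetric (S[j,i] = S[i,j]). Assembling:

S = [[8.3333, 3.3333, -0.8333],
 [3.3333, 1.6667, 0.5],
 [-0.8333, 0.5, 6.25]]


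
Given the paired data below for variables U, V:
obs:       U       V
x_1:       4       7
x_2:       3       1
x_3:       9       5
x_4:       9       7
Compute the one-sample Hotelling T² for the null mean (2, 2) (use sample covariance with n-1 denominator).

Step 1 — sample mean vector:
  mean(U) = (4 + 3 + 9 + 9) / 4 = 25/4 = 6.25
  mean(V) = (7 + 1 + 5 + 7) / 4 = 20/4 = 5
  x̄ = (6.25, 5),  deviation x̄ - mu_0 = (6.25, 5) - (2, 2) = (4.25, 3).

Step 2 — sample covariance matrix, S[i,j] = (1/(n-1)) · Σ_k (x_{k,i} - mean_i) · (x_{k,j} - mean_j), divisor n-1 = 3:
  S[U,U] = ((-2.25)·(-2.25) + (-3.25)·(-3.25) + (2.75)·(2.75) + (2.75)·(2.75)) / 3 = 30.75/3 = 10.25
  S[U,V] = ((-2.25)·(2) + (-3.25)·(-4) + (2.75)·(0) + (2.75)·(2)) / 3 = 14/3 = 4.6667
  S[V,V] = ((2)·(2) + (-4)·(-4) + (0)·(0) + (2)·(2)) / 3 = 24/3 = 8
  S = [[10.25, 4.6667],
 [4.6667, 8]].

Step 3 — invert S. det(S) = 10.25·8 - (4.6667)² = 60.2222.
  S^{-1} = (1/det) · [[d, -b], [-b, a]] = [[0.1328, -0.0775],
 [-0.0775, 0.1702]].

Step 4 — quadratic form (x̄ - mu_0)^T · S^{-1} · (x̄ - mu_0):
  S^{-1} · (x̄ - mu_0) = (0.3321, 0.1813),
  (x̄ - mu_0)^T · [...] = (4.25)·(0.3321) + (3)·(0.1813) = 1.9553.

Step 5 — scale by n: T² = 4 · 1.9553 = 7.821.

T² ≈ 7.821


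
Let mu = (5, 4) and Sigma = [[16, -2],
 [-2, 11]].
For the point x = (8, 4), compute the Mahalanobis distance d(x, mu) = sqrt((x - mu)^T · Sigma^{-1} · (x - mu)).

Step 1 — centre the observation: (x - mu) = (3, 0).

Step 2 — invert Sigma. det(Sigma) = 16·11 - (-2)² = 172.
  Sigma^{-1} = (1/det) · [[d, -b], [-b, a]] = [[0.064, 0.0116],
 [0.0116, 0.093]].

Step 3 — form the quadratic (x - mu)^T · Sigma^{-1} · (x - mu):
  Sigma^{-1} · (x - mu) = (0.1919, 0.0349).
  (x - mu)^T · [Sigma^{-1} · (x - mu)] = (3)·(0.1919) + (0)·(0.0349) = 0.5756.

Step 4 — take square root: d = √(0.5756) ≈ 0.7587.

d(x, mu) = √(0.5756) ≈ 0.7587


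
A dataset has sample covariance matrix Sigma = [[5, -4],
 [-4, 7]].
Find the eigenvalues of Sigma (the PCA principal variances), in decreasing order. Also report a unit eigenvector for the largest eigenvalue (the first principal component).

Step 1 — characteristic polynomial of 2×2 Sigma:
  det(Sigma - λI) = λ² - trace · λ + det = 0.
  trace = 5 + 7 = 12, det = 5·7 - (-4)² = 19.
Step 2 — discriminant:
  Δ = trace² - 4·det = 144 - 76 = 68.
Step 3 — eigenvalues:
  λ = (trace ± √Δ)/2 = (12 ± 8.2462)/2,
  λ_1 = 10.1231,  λ_2 = 1.8769.

Step 4 — unit eigenvector for λ_1: solve (Sigma - λ_1 I)v = 0. First row:
  (5 - 10.1231)·v_x + (-4)·v_y = 0, i.e. (-5.1231)·v_x + (-4)·v_y = 0,
  so v ∝ (b, λ_1 - a) = (-4, 5.1231); multiply by -1 so the first entry is positive: u = (4, -5.1231).
  ||u|| = √((4)² + (-5.1231)²) = √(42.2462) ≈ 6.4997,
  v_1 = u/||u|| ≈ (0.6154, -0.7882) (||v_1|| = 1).

λ_1 = 10.1231,  λ_2 = 1.8769;  v_1 ≈ (0.6154, -0.7882)


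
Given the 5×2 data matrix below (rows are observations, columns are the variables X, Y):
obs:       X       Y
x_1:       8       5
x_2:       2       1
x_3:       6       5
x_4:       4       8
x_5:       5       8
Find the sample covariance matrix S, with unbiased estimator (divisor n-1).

Step 1 — column means:
  mean(X) = (8 + 2 + 6 + 4 + 5) / 5 = 25/5 = 5
  mean(Y) = (5 + 1 + 5 + 8 + 8) / 5 = 27/5 = 5.4

Step 2 — sample covariance S[i,j] = (1/(n-1)) · Σ_k (x_{k,i} - mean_i) · (x_{k,j} - mean_j), with n-1 = 4.
  S[X,X] = ((3)·(3) + (-3)·(-3) + (1)·(1) + (-1)·(-1) + (0)·(0)) / 4 = 20/4 = 5
  S[X,Y] = ((3)·(-0.4) + (-3)·(-4.4) + (1)·(-0.4) + (-1)·(2.6) + (0)·(2.6)) / 4 = 9/4 = 2.25
  S[Y,Y] = ((-0.4)·(-0.4) + (-4.4)·(-4.4) + (-0.4)·(-0.4) + (2.6)·(2.6) + (2.6)·(2.6)) / 4 = 33.2/4 = 8.3

S is symmetric (S[j,i] = S[i,j]). Assembling:

S = [[5, 2.25],
 [2.25, 8.3]]


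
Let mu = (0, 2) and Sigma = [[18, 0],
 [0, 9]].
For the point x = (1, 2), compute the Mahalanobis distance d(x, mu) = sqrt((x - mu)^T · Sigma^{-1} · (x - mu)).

Step 1 — centre the observation: (x - mu) = (1, 0).

Step 2 — invert Sigma. det(Sigma) = 18·9 - (0)² = 162.
  Sigma^{-1} = (1/det) · [[d, -b], [-b, a]] = [[0.0556, 0],
 [0, 0.1111]].

Step 3 — form the quadratic (x - mu)^T · Sigma^{-1} · (x - mu):
  Sigma^{-1} · (x - mu) = (0.0556, 0).
  (x - mu)^T · [Sigma^{-1} · (x - mu)] = (1)·(0.0556) + (0)·(0) = 0.0556.

Step 4 — take square root: d = √(0.0556) ≈ 0.2357.

d(x, mu) = √(0.0556) ≈ 0.2357


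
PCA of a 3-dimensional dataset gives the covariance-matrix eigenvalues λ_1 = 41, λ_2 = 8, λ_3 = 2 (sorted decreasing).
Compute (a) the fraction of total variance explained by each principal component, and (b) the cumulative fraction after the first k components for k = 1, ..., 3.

Step 1 — total variance = trace(Sigma) = Σ λ_i = 41 + 8 + 2 = 51.

Step 2 — fraction explained by component i = λ_i / Σ λ:
  PC1: 41/51 = 0.8039
  PC2: 8/51 = 0.1569
  PC3: 2/51 = 0.0392

Step 3 — cumulative fraction after k components = (λ_1 + ... + λ_k) / Σ λ:
  k = 1: 41/51 = 0.8039
  k = 2: (41 + 8)/51 = 49/51 = 0.9608
  k = 3: (41 + 8 + 2)/51 = 51/51 = 1

Summary (fraction, with percent):

explained: PC1 0.8039 (80.39%), PC2 0.1569 (15.69%), PC3 0.0392 (3.92%);  cumulative: 0.8039, 0.9608, 1


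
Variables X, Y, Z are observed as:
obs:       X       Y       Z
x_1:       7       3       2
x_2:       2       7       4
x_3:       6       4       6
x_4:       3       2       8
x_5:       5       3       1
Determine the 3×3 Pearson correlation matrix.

Step 1 — column means:
  mean(X) = (7 + 2 + 6 + 3 + 5) / 5 = 23/5 = 4.6
  mean(Y) = (3 + 7 + 4 + 2 + 3) / 5 = 19/5 = 3.8
  mean(Z) = (2 + 4 + 6 + 8 + 1) / 5 = 21/5 = 4.2

Step 2 — sample variances and covariances s[i,j] = (1/(n-1)) · Σ_k (x_{k,i} - mean_i) · (x_{k,j} - mean_j), with n-1 = 4:
  s[X,X] = ((2.4)·(2.4) + (-2.6)·(-2.6) + (1.4)·(1.4) + (-1.6)·(-1.6) + (0.4)·(0.4)) / 4 = 17.2/4 = 4.3
  s[X,Y] = ((2.4)·(-0.8) + (-2.6)·(3.2) + (1.4)·(0.2) + (-1.6)·(-1.8) + (0.4)·(-0.8)) / 4 = -7.4/4 = -1.85
  s[X,Z] = ((2.4)·(-2.2) + (-2.6)·(-0.2) + (1.4)·(1.8) + (-1.6)·(3.8) + (0.4)·(-3.2)) / 4 = -9.6/4 = -2.4
  s[Y,Y] = ((-0.8)·(-0.8) + (3.2)·(3.2) + (0.2)·(0.2) + (-1.8)·(-1.8) + (-0.8)·(-0.8)) / 4 = 14.8/4 = 3.7
  s[Y,Z] = ((-0.8)·(-2.2) + (3.2)·(-0.2) + (0.2)·(1.8) + (-1.8)·(3.8) + (-0.8)·(-3.2)) / 4 = -2.8/4 = -0.7
  s[Z,Z] = ((-2.2)·(-2.2) + (-0.2)·(-0.2) + (1.8)·(1.8) + (3.8)·(3.8) + (-3.2)·(-3.2)) / 4 = 32.8/4 = 8.2
  Sample standard deviations s_i = √(s[i,i]):
  s(X) = √(4.3) = 2.0736
  s(Y) = √(3.7) = 1.9235
  s(Z) = √(8.2) = 2.8636

Step 3 — r_{ij} = s_{ij} / (s_i · s_j):
  r[X,X] = 1 (diagonal).
  r[X,Y] = -1.85 / (2.0736 · 1.9235) = -1.85 / 3.9887 = -0.4638
  r[X,Z] = -2.4 / (2.0736 · 2.8636) = -2.4 / 5.938 = -0.4042
  r[Y,Y] = 1 (diagonal).
  r[Y,Z] = -0.7 / (1.9235 · 2.8636) = -0.7 / 5.5082 = -0.1271
  r[Z,Z] = 1 (diagonal).

R is symmetric with unit diagonal. Assembling:

R = [[1, -0.4638, -0.4042],
 [-0.4638, 1, -0.1271],
 [-0.4042, -0.1271, 1]]


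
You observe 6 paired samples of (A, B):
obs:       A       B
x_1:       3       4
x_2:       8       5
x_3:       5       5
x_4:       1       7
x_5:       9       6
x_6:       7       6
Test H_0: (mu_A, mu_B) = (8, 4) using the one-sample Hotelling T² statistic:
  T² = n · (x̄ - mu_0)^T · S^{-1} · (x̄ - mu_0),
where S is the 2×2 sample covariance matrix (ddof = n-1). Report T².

Step 1 — sample mean vector:
  mean(A) = (3 + 8 + 5 + 1 + 9 + 7) / 6 = 33/6 = 5.5
  mean(B) = (4 + 5 + 5 + 7 + 6 + 6) / 6 = 33/6 = 5.5
  x̄ = (5.5, 5.5),  deviation x̄ - mu_0 = (5.5, 5.5) - (8, 4) = (-2.5, 1.5).

Step 2 — sample covariance matrix, S[i,j] = (1/(n-1)) · Σ_k (x_{k,i} - mean_i) · (x_{k,j} - mean_j), divisor n-1 = 5:
  S[A,A] = ((-2.5)·(-2.5) + (2.5)·(2.5) + (-0.5)·(-0.5) + (-4.5)·(-4.5) + (3.5)·(3.5) + (1.5)·(1.5)) / 5 = 47.5/5 = 9.5
  S[A,B] = ((-2.5)·(-1.5) + (2.5)·(-0.5) + (-0.5)·(-0.5) + (-4.5)·(1.5) + (3.5)·(0.5) + (1.5)·(0.5)) / 5 = -1.5/5 = -0.3
  S[B,B] = ((-1.5)·(-1.5) + (-0.5)·(-0.5) + (-0.5)·(-0.5) + (1.5)·(1.5) + (0.5)·(0.5) + (0.5)·(0.5)) / 5 = 5.5/5 = 1.1
  S = [[9.5, -0.3],
 [-0.3, 1.1]].

Step 3 — invert S. det(S) = 9.5·1.1 - (-0.3)² = 10.36.
  S^{-1} = (1/det) · [[d, -b], [-b, a]] = [[0.1062, 0.029],
 [0.029, 0.917]].

Step 4 — quadratic form (x̄ - mu_0)^T · S^{-1} · (x̄ - mu_0):
  S^{-1} · (x̄ - mu_0) = (-0.222, 1.3031),
  (x̄ - mu_0)^T · [...] = (-2.5)·(-0.222) + (1.5)·(1.3031) = 2.5097.

Step 5 — scale by n: T² = 6 · 2.5097 = 15.0579.

T² ≈ 15.0579


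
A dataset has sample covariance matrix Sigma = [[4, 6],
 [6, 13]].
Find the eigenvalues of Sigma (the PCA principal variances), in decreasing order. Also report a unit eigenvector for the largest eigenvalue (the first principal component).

Step 1 — characteristic polynomial of 2×2 Sigma:
  det(Sigma - λI) = λ² - trace · λ + det = 0.
  trace = 4 + 13 = 17, det = 4·13 - (6)² = 16.
Step 2 — discriminant:
  Δ = trace² - 4·det = 289 - 64 = 225.
Step 3 — eigenvalues:
  λ = (trace ± √Δ)/2 = (17 ± 15)/2,
  λ_1 = 16,  λ_2 = 1.

Step 4 — unit eigenvector for λ_1: solve (Sigma - λ_1 I)v = 0. First row:
  (4 - 16)·v_x + (6)·v_y = 0, i.e. (-12)·v_x + (6)·v_y = 0,
  so v ∝ (b, λ_1 - a) = (6, 12) = u.
  ||u|| = √((6)² + (12)²) = √(180) ≈ 13.4164,
  v_1 = u/||u|| ≈ (0.4472, 0.8944) (||v_1|| = 1).

λ_1 = 16,  λ_2 = 1;  v_1 ≈ (0.4472, 0.8944)


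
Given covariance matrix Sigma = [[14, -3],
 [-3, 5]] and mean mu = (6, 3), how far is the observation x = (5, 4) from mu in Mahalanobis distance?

Step 1 — centre the observation: (x - mu) = (-1, 1).

Step 2 — invert Sigma. det(Sigma) = 14·5 - (-3)² = 61.
  Sigma^{-1} = (1/det) · [[d, -b], [-b, a]] = [[0.082, 0.0492],
 [0.0492, 0.2295]].

Step 3 — form the quadratic (x - mu)^T · Sigma^{-1} · (x - mu):
  Sigma^{-1} · (x - mu) = (-0.0328, 0.1803).
  (x - mu)^T · [Sigma^{-1} · (x - mu)] = (-1)·(-0.0328) + (1)·(0.1803) = 0.2131.

Step 4 — take square root: d = √(0.2131) ≈ 0.4616.

d(x, mu) = √(0.2131) ≈ 0.4616


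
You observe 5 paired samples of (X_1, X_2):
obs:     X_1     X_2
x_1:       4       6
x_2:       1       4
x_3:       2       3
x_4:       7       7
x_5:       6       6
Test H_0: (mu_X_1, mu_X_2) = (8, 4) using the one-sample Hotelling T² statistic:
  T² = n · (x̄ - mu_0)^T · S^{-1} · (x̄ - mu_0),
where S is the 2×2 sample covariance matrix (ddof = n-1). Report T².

Step 1 — sample mean vector:
  mean(X_1) = (4 + 1 + 2 + 7 + 6) / 5 = 20/5 = 4
  mean(X_2) = (6 + 4 + 3 + 7 + 6) / 5 = 26/5 = 5.2
  x̄ = (4, 5.2),  deviation x̄ - mu_0 = (4, 5.2) - (8, 4) = (-4, 1.2).

Step 2 — sample covariance matrix, S[i,j] = (1/(n-1)) · Σ_k (x_{k,i} - mean_i) · (x_{k,j} - mean_j), divisor n-1 = 4:
  S[X_1,X_1] = ((0)·(0) + (-3)·(-3) + (-2)·(-2) + (3)·(3) + (2)·(2)) / 4 = 26/4 = 6.5
  S[X_1,X_2] = ((0)·(0.8) + (-3)·(-1.2) + (-2)·(-2.2) + (3)·(1.8) + (2)·(0.8)) / 4 = 15/4 = 3.75
  S[X_2,X_2] = ((0.8)·(0.8) + (-1.2)·(-1.2) + (-2.2)·(-2.2) + (1.8)·(1.8) + (0.8)·(0.8)) / 4 = 10.8/4 = 2.7
  S = [[6.5, 3.75],
 [3.75, 2.7]].

Step 3 — invert S. det(S) = 6.5·2.7 - (3.75)² = 3.4875.
  S^{-1} = (1/det) · [[d, -b], [-b, a]] = [[0.7742, -1.0753],
 [-1.0753, 1.8638]].

Step 4 — quadratic form (x̄ - mu_0)^T · S^{-1} · (x̄ - mu_0):
  S^{-1} · (x̄ - mu_0) = (-4.3871, 6.5376),
  (x̄ - mu_0)^T · [...] = (-4)·(-4.3871) + (1.2)·(6.5376) = 25.3935.

Step 5 — scale by n: T² = 5 · 25.3935 = 126.9677.

T² ≈ 126.9677
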